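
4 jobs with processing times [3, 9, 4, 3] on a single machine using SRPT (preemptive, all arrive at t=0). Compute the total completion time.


Since all jobs arrive at t=0, SRPT equals SPT ordering.
SPT order: [3, 3, 4, 9]
Completion times:
  Job 1: p=3, C=3
  Job 2: p=3, C=6
  Job 3: p=4, C=10
  Job 4: p=9, C=19
Total completion time = 3 + 6 + 10 + 19 = 38

38


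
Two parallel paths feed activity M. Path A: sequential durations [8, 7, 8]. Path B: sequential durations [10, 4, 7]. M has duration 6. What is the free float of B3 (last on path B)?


ES(B3) = sum of predecessors on chain B = 14
EF(B3) = ES + duration = 14 + 7 = 21
Successor of B3 is M. ES(M) = max(sum(A), sum(B)) = max(23, 21) = 23
Free float = ES(successor) - EF(current) = 23 - 21 = 2

2


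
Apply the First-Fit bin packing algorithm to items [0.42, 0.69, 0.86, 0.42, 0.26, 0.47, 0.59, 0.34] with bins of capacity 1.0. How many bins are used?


Place items sequentially using First-Fit:
  Item 0.42 -> new Bin 1
  Item 0.69 -> new Bin 2
  Item 0.86 -> new Bin 3
  Item 0.42 -> Bin 1 (now 0.84)
  Item 0.26 -> Bin 2 (now 0.95)
  Item 0.47 -> new Bin 4
  Item 0.59 -> new Bin 5
  Item 0.34 -> Bin 4 (now 0.81)
Total bins used = 5

5


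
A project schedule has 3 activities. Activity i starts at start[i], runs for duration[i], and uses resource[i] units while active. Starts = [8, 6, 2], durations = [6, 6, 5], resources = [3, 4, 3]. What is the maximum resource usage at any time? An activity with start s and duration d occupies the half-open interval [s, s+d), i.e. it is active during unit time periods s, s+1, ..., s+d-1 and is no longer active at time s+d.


Each activity i is active on [start_i, start_i + duration_i).
Compute total resource usage per time slot:
  t=0: active resources = [], total = 0
  t=1: active resources = [], total = 0
  t=2: active resources = [3], total = 3
  t=3: active resources = [3], total = 3
  t=4: active resources = [3], total = 3
  t=5: active resources = [3], total = 3
  t=6: active resources = [4, 3], total = 7
  t=7: active resources = [4], total = 4
  t=8: active resources = [3, 4], total = 7
  t=9: active resources = [3, 4], total = 7
  t=10: active resources = [3, 4], total = 7
  t=11: active resources = [3, 4], total = 7
  t=12: active resources = [3], total = 3
  t=13: active resources = [3], total = 3
Peak resource demand = 7

7


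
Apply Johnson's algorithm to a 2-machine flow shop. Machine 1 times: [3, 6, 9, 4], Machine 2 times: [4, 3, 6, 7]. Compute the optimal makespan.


Apply Johnson's rule:
  Group 1 (a <= b): [(1, 3, 4), (4, 4, 7)]
  Group 2 (a > b): [(3, 9, 6), (2, 6, 3)]
Optimal job order: [1, 4, 3, 2]
Schedule:
  Job 1: M1 done at 3, M2 done at 7
  Job 4: M1 done at 7, M2 done at 14
  Job 3: M1 done at 16, M2 done at 22
  Job 2: M1 done at 22, M2 done at 25
Makespan = 25

25


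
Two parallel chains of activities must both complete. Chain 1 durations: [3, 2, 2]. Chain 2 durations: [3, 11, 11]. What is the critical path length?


Path A total = 3 + 2 + 2 = 7
Path B total = 3 + 11 + 11 = 25
Critical path = longest path = max(7, 25) = 25

25


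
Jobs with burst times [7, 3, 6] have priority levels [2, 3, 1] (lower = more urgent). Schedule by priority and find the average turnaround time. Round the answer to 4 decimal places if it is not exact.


Sort by priority (ascending = highest first):
Order: [(1, 6), (2, 7), (3, 3)]
Completion times:
  Priority 1, burst=6, C=6
  Priority 2, burst=7, C=13
  Priority 3, burst=3, C=16
Average turnaround = 35/3 = 11.6667

11.6667


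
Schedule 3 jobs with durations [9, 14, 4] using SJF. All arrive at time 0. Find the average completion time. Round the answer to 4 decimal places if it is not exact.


SJF order (ascending): [4, 9, 14]
Completion times:
  Job 1: burst=4, C=4
  Job 2: burst=9, C=13
  Job 3: burst=14, C=27
Average completion = 44/3 = 14.6667

14.6667


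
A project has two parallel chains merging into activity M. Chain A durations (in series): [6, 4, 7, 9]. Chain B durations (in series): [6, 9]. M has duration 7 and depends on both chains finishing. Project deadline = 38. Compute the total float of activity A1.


Forward pass: ES(A1) = sum of predecessors on chain A = 0
EF = ES + duration = 0 + 6 = 6
Backward pass: LF(M) = deadline = 38; LS(M) = 38 - 7 = 31
LF(A1) = LS(M) - sum(successors on chain A) = 31 - 20 = 11
LS = LF - duration = 11 - 6 = 5
Total float = LS - ES = 5 - 0 = 5

5


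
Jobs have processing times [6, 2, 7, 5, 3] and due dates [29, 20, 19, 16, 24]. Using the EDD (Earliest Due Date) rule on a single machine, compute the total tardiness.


Sort by due date (EDD order): [(5, 16), (7, 19), (2, 20), (3, 24), (6, 29)]
Compute completion times and tardiness:
  Job 1: p=5, d=16, C=5, tardiness=max(0,5-16)=0
  Job 2: p=7, d=19, C=12, tardiness=max(0,12-19)=0
  Job 3: p=2, d=20, C=14, tardiness=max(0,14-20)=0
  Job 4: p=3, d=24, C=17, tardiness=max(0,17-24)=0
  Job 5: p=6, d=29, C=23, tardiness=max(0,23-29)=0
Total tardiness = 0

0


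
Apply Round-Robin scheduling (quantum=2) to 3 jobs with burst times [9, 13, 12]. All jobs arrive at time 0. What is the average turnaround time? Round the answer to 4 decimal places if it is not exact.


Time quantum = 2
Execution trace:
  J1 runs 2 units, time = 2
  J2 runs 2 units, time = 4
  J3 runs 2 units, time = 6
  J1 runs 2 units, time = 8
  J2 runs 2 units, time = 10
  J3 runs 2 units, time = 12
  J1 runs 2 units, time = 14
  J2 runs 2 units, time = 16
  J3 runs 2 units, time = 18
  J1 runs 2 units, time = 20
  J2 runs 2 units, time = 22
  J3 runs 2 units, time = 24
  J1 runs 1 units, time = 25
  J2 runs 2 units, time = 27
  J3 runs 2 units, time = 29
  J2 runs 2 units, time = 31
  J3 runs 2 units, time = 33
  J2 runs 1 units, time = 34
Finish times: [25, 34, 33]
Average turnaround = 92/3 = 30.6667

30.6667


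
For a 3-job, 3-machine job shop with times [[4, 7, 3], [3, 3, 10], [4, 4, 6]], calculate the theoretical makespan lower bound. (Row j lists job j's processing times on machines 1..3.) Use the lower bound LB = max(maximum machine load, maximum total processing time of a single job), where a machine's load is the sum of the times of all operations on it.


Machine loads:
  Machine 1: 4 + 3 + 4 = 11
  Machine 2: 7 + 3 + 4 = 14
  Machine 3: 3 + 10 + 6 = 19
Max machine load = 19
Job totals:
  Job 1: 14
  Job 2: 16
  Job 3: 14
Max job total = 16
Lower bound = max(19, 16) = 19

19


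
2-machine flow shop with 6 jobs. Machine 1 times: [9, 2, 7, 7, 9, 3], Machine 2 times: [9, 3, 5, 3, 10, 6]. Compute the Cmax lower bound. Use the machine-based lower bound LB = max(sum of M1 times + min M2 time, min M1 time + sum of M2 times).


LB1 = sum(M1 times) + min(M2 times) = 37 + 3 = 40
LB2 = min(M1 times) + sum(M2 times) = 2 + 36 = 38
Lower bound = max(LB1, LB2) = max(40, 38) = 40

40


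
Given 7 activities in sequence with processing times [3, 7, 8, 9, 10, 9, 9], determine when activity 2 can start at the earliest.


Activity 2 starts after activities 1 through 1 complete.
Predecessor durations: [3]
ES = 3 = 3

3


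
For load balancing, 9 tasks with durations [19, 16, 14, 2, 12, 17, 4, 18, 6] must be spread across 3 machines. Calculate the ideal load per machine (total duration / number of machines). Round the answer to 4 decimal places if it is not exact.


Total processing time = 19 + 16 + 14 + 2 + 12 + 17 + 4 + 18 + 6 = 108
Number of machines = 3
Ideal balanced load = 108 / 3 = 36.0

36.0


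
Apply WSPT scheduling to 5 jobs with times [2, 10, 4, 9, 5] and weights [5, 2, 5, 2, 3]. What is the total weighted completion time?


Compute p/w ratios and sort ascending (WSPT): [(2, 5), (4, 5), (5, 3), (9, 2), (10, 2)]
Compute weighted completion times:
  Job (p=2,w=5): C=2, w*C=5*2=10
  Job (p=4,w=5): C=6, w*C=5*6=30
  Job (p=5,w=3): C=11, w*C=3*11=33
  Job (p=9,w=2): C=20, w*C=2*20=40
  Job (p=10,w=2): C=30, w*C=2*30=60
Total weighted completion time = 173

173


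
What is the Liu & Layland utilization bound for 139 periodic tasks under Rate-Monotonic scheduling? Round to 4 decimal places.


Compute 2^(1/139) = 1.0049991245
Subtract 1: 1.0049991245 - 1 = 0.0049991245
Multiply by n: 139 * 0.0049991245 = 0.6948783055
Round to 4 dp: 0.6949

0.6949


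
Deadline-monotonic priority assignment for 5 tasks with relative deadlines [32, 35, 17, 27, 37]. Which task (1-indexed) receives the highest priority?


Sort tasks by relative deadline (ascending):
  Task 3: deadline = 17
  Task 4: deadline = 27
  Task 1: deadline = 32
  Task 2: deadline = 35
  Task 5: deadline = 37
Priority order (highest first): [3, 4, 1, 2, 5]
Highest priority task = 3

3


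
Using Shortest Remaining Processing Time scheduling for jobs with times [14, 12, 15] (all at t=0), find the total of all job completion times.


Since all jobs arrive at t=0, SRPT equals SPT ordering.
SPT order: [12, 14, 15]
Completion times:
  Job 1: p=12, C=12
  Job 2: p=14, C=26
  Job 3: p=15, C=41
Total completion time = 12 + 26 + 41 = 79

79


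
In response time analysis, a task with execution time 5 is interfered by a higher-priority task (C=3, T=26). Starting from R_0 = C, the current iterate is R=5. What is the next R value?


R_next = C + ceil(R_prev / T_hp) * C_hp
ceil(5 / 26) = ceil(0.1923) = 1
Interference = 1 * 3 = 3
R_next = 5 + 3 = 8

8


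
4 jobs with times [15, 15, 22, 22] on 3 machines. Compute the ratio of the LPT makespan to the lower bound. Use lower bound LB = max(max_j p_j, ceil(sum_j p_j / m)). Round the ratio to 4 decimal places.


LPT order: [22, 22, 15, 15]
Machine loads after assignment: [22, 22, 30]
LPT makespan = 30
Lower bound = max(max_job, ceil(total/3)) = max(22, 25) = 25
Ratio = 30 / 25 = 1.2

1.2


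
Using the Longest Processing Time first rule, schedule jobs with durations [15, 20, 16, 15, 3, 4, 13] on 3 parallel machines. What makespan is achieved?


Sort jobs in decreasing order (LPT): [20, 16, 15, 15, 13, 4, 3]
Assign each job to the least loaded machine:
  Machine 1: jobs [20, 4, 3], load = 27
  Machine 2: jobs [16, 13], load = 29
  Machine 3: jobs [15, 15], load = 30
Makespan = max load = 30

30


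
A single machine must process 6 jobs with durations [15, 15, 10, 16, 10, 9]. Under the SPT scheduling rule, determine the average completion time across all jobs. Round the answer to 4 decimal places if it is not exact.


Sort jobs by processing time (SPT order): [9, 10, 10, 15, 15, 16]
Compute completion times sequentially:
  Job 1: processing = 9, completes at 9
  Job 2: processing = 10, completes at 19
  Job 3: processing = 10, completes at 29
  Job 4: processing = 15, completes at 44
  Job 5: processing = 15, completes at 59
  Job 6: processing = 16, completes at 75
Sum of completion times = 235
Average completion time = 235/6 = 39.1667

39.1667


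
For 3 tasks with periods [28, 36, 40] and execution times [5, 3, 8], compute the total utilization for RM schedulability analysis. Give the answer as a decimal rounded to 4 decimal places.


Compute individual utilizations (exact fractions):
  Task 1: C/T = 5/28 (approx. 0.1786)
  Task 2: C/T = 3/36 = 1/12 (approx. 0.0833)
  Task 3: C/T = 8/40 = 1/5 (approx. 0.2)
Total utilization U = 5/28 + 1/12 + 1/5 = 97/210
Rounded to 4 decimal places: U = 0.4619
RM (Liu & Layland) bound for 3 tasks = 0.779763; compare with U = 97/210 (approx. 0.461905)
U <= bound, so schedulable by RM sufficient condition.

0.4619


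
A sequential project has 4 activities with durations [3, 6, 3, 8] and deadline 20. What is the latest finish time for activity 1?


LF(activity 1) = deadline - sum of successor durations
Successors: activities 2 through 4 with durations [6, 3, 8]
Sum of successor durations = 17
LF = 20 - 17 = 3

3


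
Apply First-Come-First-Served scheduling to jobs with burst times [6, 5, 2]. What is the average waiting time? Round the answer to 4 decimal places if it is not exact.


FCFS order (as given): [6, 5, 2]
Waiting times:
  Job 1: wait = 0
  Job 2: wait = 6
  Job 3: wait = 11
Sum of waiting times = 17
Average waiting time = 17/3 = 5.6667

5.6667


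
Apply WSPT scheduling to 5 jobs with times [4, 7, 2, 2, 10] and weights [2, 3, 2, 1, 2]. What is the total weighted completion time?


Compute p/w ratios and sort ascending (WSPT): [(2, 2), (4, 2), (2, 1), (7, 3), (10, 2)]
Compute weighted completion times:
  Job (p=2,w=2): C=2, w*C=2*2=4
  Job (p=4,w=2): C=6, w*C=2*6=12
  Job (p=2,w=1): C=8, w*C=1*8=8
  Job (p=7,w=3): C=15, w*C=3*15=45
  Job (p=10,w=2): C=25, w*C=2*25=50
Total weighted completion time = 119

119


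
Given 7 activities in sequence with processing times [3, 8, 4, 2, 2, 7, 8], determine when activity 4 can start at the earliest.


Activity 4 starts after activities 1 through 3 complete.
Predecessor durations: [3, 8, 4]
ES = 3 + 8 + 4 = 15

15


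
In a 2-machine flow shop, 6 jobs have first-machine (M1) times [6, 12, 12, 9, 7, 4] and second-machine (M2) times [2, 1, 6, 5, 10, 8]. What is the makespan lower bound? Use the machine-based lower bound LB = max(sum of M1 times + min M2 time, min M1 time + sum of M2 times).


LB1 = sum(M1 times) + min(M2 times) = 50 + 1 = 51
LB2 = min(M1 times) + sum(M2 times) = 4 + 32 = 36
Lower bound = max(LB1, LB2) = max(51, 36) = 51

51


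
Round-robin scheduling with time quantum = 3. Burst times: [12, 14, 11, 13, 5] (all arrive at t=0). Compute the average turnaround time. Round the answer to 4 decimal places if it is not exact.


Time quantum = 3
Execution trace:
  J1 runs 3 units, time = 3
  J2 runs 3 units, time = 6
  J3 runs 3 units, time = 9
  J4 runs 3 units, time = 12
  J5 runs 3 units, time = 15
  J1 runs 3 units, time = 18
  J2 runs 3 units, time = 21
  J3 runs 3 units, time = 24
  J4 runs 3 units, time = 27
  J5 runs 2 units, time = 29
  J1 runs 3 units, time = 32
  J2 runs 3 units, time = 35
  J3 runs 3 units, time = 38
  J4 runs 3 units, time = 41
  J1 runs 3 units, time = 44
  J2 runs 3 units, time = 47
  J3 runs 2 units, time = 49
  J4 runs 3 units, time = 52
  J2 runs 2 units, time = 54
  J4 runs 1 units, time = 55
Finish times: [44, 54, 49, 55, 29]
Average turnaround = 231/5 = 46.2

46.2


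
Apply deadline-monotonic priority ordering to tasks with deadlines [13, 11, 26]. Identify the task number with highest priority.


Sort tasks by relative deadline (ascending):
  Task 2: deadline = 11
  Task 1: deadline = 13
  Task 3: deadline = 26
Priority order (highest first): [2, 1, 3]
Highest priority task = 2

2


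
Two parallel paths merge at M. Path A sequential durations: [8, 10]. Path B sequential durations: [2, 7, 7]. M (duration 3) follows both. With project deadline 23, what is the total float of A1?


Forward pass: ES(A1) = sum of predecessors on chain A = 0
EF = ES + duration = 0 + 8 = 8
Backward pass: LF(M) = deadline = 23; LS(M) = 23 - 3 = 20
LF(A1) = LS(M) - sum(successors on chain A) = 20 - 10 = 10
LS = LF - duration = 10 - 8 = 2
Total float = LS - ES = 2 - 0 = 2

2


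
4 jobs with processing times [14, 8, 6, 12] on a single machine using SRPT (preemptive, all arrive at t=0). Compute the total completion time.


Since all jobs arrive at t=0, SRPT equals SPT ordering.
SPT order: [6, 8, 12, 14]
Completion times:
  Job 1: p=6, C=6
  Job 2: p=8, C=14
  Job 3: p=12, C=26
  Job 4: p=14, C=40
Total completion time = 6 + 14 + 26 + 40 = 86

86


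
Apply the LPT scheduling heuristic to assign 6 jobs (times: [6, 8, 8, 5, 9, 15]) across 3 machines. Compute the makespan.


Sort jobs in decreasing order (LPT): [15, 9, 8, 8, 6, 5]
Assign each job to the least loaded machine:
  Machine 1: jobs [15, 5], load = 20
  Machine 2: jobs [9, 6], load = 15
  Machine 3: jobs [8, 8], load = 16
Makespan = max load = 20

20


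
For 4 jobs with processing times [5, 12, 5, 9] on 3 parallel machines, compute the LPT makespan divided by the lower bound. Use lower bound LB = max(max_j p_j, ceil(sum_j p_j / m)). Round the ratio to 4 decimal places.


LPT order: [12, 9, 5, 5]
Machine loads after assignment: [12, 9, 10]
LPT makespan = 12
Lower bound = max(max_job, ceil(total/3)) = max(12, 11) = 12
Ratio = 12 / 12 = 1.0

1.0


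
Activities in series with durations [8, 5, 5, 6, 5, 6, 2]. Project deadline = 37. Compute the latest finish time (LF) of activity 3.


LF(activity 3) = deadline - sum of successor durations
Successors: activities 4 through 7 with durations [6, 5, 6, 2]
Sum of successor durations = 19
LF = 37 - 19 = 18

18


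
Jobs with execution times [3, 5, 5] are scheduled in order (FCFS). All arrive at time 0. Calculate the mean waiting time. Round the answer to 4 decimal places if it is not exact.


FCFS order (as given): [3, 5, 5]
Waiting times:
  Job 1: wait = 0
  Job 2: wait = 3
  Job 3: wait = 8
Sum of waiting times = 11
Average waiting time = 11/3 = 3.6667

3.6667


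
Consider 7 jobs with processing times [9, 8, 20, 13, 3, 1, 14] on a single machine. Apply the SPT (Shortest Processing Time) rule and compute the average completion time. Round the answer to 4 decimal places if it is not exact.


Sort jobs by processing time (SPT order): [1, 3, 8, 9, 13, 14, 20]
Compute completion times sequentially:
  Job 1: processing = 1, completes at 1
  Job 2: processing = 3, completes at 4
  Job 3: processing = 8, completes at 12
  Job 4: processing = 9, completes at 21
  Job 5: processing = 13, completes at 34
  Job 6: processing = 14, completes at 48
  Job 7: processing = 20, completes at 68
Sum of completion times = 188
Average completion time = 188/7 = 26.8571

26.8571


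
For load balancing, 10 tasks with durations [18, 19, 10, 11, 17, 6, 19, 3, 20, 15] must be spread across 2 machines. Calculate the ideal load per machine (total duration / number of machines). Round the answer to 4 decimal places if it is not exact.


Total processing time = 18 + 19 + 10 + 11 + 17 + 6 + 19 + 3 + 20 + 15 = 138
Number of machines = 2
Ideal balanced load = 138 / 2 = 69.0

69.0


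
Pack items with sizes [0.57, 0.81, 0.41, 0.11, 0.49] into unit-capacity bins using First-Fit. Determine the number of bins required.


Place items sequentially using First-Fit:
  Item 0.57 -> new Bin 1
  Item 0.81 -> new Bin 2
  Item 0.41 -> Bin 1 (now 0.98)
  Item 0.11 -> Bin 2 (now 0.92)
  Item 0.49 -> new Bin 3
Total bins used = 3

3


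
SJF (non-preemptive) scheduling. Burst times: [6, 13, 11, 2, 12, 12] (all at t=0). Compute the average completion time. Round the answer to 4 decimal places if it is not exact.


SJF order (ascending): [2, 6, 11, 12, 12, 13]
Completion times:
  Job 1: burst=2, C=2
  Job 2: burst=6, C=8
  Job 3: burst=11, C=19
  Job 4: burst=12, C=31
  Job 5: burst=12, C=43
  Job 6: burst=13, C=56
Average completion = 159/6 = 26.5

26.5


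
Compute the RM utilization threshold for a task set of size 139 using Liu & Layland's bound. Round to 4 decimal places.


Compute 2^(1/139) = 1.0049991245
Subtract 1: 1.0049991245 - 1 = 0.0049991245
Multiply by n: 139 * 0.0049991245 = 0.6948783055
Round to 4 dp: 0.6949

0.6949


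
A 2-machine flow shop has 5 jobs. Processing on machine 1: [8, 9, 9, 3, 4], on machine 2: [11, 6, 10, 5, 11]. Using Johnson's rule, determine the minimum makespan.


Apply Johnson's rule:
  Group 1 (a <= b): [(4, 3, 5), (5, 4, 11), (1, 8, 11), (3, 9, 10)]
  Group 2 (a > b): [(2, 9, 6)]
Optimal job order: [4, 5, 1, 3, 2]
Schedule:
  Job 4: M1 done at 3, M2 done at 8
  Job 5: M1 done at 7, M2 done at 19
  Job 1: M1 done at 15, M2 done at 30
  Job 3: M1 done at 24, M2 done at 40
  Job 2: M1 done at 33, M2 done at 46
Makespan = 46

46


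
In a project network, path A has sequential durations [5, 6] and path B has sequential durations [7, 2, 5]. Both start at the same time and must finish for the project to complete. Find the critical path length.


Path A total = 5 + 6 = 11
Path B total = 7 + 2 + 5 = 14
Critical path = longest path = max(11, 14) = 14

14


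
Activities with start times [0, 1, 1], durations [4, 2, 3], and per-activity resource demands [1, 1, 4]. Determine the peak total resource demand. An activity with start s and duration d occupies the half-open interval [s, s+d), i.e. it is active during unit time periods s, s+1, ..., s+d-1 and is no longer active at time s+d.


Each activity i is active on [start_i, start_i + duration_i).
Compute total resource usage per time slot:
  t=0: active resources = [1], total = 1
  t=1: active resources = [1, 1, 4], total = 6
  t=2: active resources = [1, 1, 4], total = 6
  t=3: active resources = [1, 4], total = 5
Peak resource demand = 6

6


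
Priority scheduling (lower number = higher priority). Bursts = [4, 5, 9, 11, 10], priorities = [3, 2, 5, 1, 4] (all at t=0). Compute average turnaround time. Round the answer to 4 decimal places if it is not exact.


Sort by priority (ascending = highest first):
Order: [(1, 11), (2, 5), (3, 4), (4, 10), (5, 9)]
Completion times:
  Priority 1, burst=11, C=11
  Priority 2, burst=5, C=16
  Priority 3, burst=4, C=20
  Priority 4, burst=10, C=30
  Priority 5, burst=9, C=39
Average turnaround = 116/5 = 23.2

23.2


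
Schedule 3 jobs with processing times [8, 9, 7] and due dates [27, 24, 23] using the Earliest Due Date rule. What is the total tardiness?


Sort by due date (EDD order): [(7, 23), (9, 24), (8, 27)]
Compute completion times and tardiness:
  Job 1: p=7, d=23, C=7, tardiness=max(0,7-23)=0
  Job 2: p=9, d=24, C=16, tardiness=max(0,16-24)=0
  Job 3: p=8, d=27, C=24, tardiness=max(0,24-27)=0
Total tardiness = 0

0


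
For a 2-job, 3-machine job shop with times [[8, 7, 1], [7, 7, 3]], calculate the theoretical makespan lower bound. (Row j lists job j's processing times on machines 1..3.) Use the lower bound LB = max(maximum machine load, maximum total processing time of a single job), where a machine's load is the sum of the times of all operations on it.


Machine loads:
  Machine 1: 8 + 7 = 15
  Machine 2: 7 + 7 = 14
  Machine 3: 1 + 3 = 4
Max machine load = 15
Job totals:
  Job 1: 16
  Job 2: 17
Max job total = 17
Lower bound = max(15, 17) = 17

17


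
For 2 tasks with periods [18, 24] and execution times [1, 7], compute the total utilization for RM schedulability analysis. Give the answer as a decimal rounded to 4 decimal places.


Compute individual utilizations (exact fractions):
  Task 1: C/T = 1/18 (approx. 0.0556)
  Task 2: C/T = 7/24 (approx. 0.2917)
Total utilization U = 1/18 + 7/24 = 25/72
Rounded to 4 decimal places: U = 0.3472
RM (Liu & Layland) bound for 2 tasks = 0.828427; compare with U = 25/72 (approx. 0.347222)
U <= bound, so schedulable by RM sufficient condition.

0.3472


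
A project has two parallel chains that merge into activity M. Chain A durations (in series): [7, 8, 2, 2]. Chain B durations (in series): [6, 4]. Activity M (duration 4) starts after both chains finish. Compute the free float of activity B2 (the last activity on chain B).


ES(B2) = sum of predecessors on chain B = 6
EF(B2) = ES + duration = 6 + 4 = 10
Successor of B2 is M. ES(M) = max(sum(A), sum(B)) = max(19, 10) = 19
Free float = ES(successor) - EF(current) = 19 - 10 = 9

9


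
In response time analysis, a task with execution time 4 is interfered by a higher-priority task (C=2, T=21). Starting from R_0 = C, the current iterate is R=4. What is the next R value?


R_next = C + ceil(R_prev / T_hp) * C_hp
ceil(4 / 21) = ceil(0.1905) = 1
Interference = 1 * 2 = 2
R_next = 4 + 2 = 6

6


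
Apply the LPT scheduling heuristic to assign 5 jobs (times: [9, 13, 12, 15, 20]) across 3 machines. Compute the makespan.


Sort jobs in decreasing order (LPT): [20, 15, 13, 12, 9]
Assign each job to the least loaded machine:
  Machine 1: jobs [20], load = 20
  Machine 2: jobs [15, 9], load = 24
  Machine 3: jobs [13, 12], load = 25
Makespan = max load = 25

25


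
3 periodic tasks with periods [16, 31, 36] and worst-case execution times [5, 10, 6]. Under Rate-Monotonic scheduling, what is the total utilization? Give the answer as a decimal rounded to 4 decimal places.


Compute individual utilizations (exact fractions):
  Task 1: C/T = 5/16 (approx. 0.3125)
  Task 2: C/T = 10/31 (approx. 0.3226)
  Task 3: C/T = 6/36 = 1/6 (approx. 0.1667)
Total utilization U = 5/16 + 10/31 + 1/6 = 1193/1488
Rounded to 4 decimal places: U = 0.8017
RM (Liu & Layland) bound for 3 tasks = 0.779763; compare with U = 1193/1488 (approx. 0.801747)
bound < U <= 1, so the RM sufficient condition is not met (inconclusive; an exact test such as response-time analysis is needed).

0.8017


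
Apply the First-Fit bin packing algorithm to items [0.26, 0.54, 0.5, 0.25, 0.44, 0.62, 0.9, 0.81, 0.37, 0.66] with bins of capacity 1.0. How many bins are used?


Place items sequentially using First-Fit:
  Item 0.26 -> new Bin 1
  Item 0.54 -> Bin 1 (now 0.8)
  Item 0.5 -> new Bin 2
  Item 0.25 -> Bin 2 (now 0.75)
  Item 0.44 -> new Bin 3
  Item 0.62 -> new Bin 4
  Item 0.9 -> new Bin 5
  Item 0.81 -> new Bin 6
  Item 0.37 -> Bin 3 (now 0.81)
  Item 0.66 -> new Bin 7
Total bins used = 7

7


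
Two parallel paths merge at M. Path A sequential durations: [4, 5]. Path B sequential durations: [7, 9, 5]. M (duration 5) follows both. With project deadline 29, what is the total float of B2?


Forward pass: ES(B2) = sum of predecessors on chain B = 7
EF = ES + duration = 7 + 9 = 16
Backward pass: LF(M) = deadline = 29; LS(M) = 29 - 5 = 24
LF(B2) = LS(M) - sum(successors on chain B) = 24 - 5 = 19
LS = LF - duration = 19 - 9 = 10
Total float = LS - ES = 10 - 7 = 3

3


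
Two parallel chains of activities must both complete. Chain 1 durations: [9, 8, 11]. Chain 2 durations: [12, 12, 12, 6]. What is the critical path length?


Path A total = 9 + 8 + 11 = 28
Path B total = 12 + 12 + 12 + 6 = 42
Critical path = longest path = max(28, 42) = 42

42


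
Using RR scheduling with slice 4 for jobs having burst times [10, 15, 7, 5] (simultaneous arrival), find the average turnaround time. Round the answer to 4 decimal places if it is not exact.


Time quantum = 4
Execution trace:
  J1 runs 4 units, time = 4
  J2 runs 4 units, time = 8
  J3 runs 4 units, time = 12
  J4 runs 4 units, time = 16
  J1 runs 4 units, time = 20
  J2 runs 4 units, time = 24
  J3 runs 3 units, time = 27
  J4 runs 1 units, time = 28
  J1 runs 2 units, time = 30
  J2 runs 4 units, time = 34
  J2 runs 3 units, time = 37
Finish times: [30, 37, 27, 28]
Average turnaround = 122/4 = 30.5

30.5


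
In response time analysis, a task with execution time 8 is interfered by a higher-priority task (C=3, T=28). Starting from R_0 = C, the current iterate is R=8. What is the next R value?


R_next = C + ceil(R_prev / T_hp) * C_hp
ceil(8 / 28) = ceil(0.2857) = 1
Interference = 1 * 3 = 3
R_next = 8 + 3 = 11

11


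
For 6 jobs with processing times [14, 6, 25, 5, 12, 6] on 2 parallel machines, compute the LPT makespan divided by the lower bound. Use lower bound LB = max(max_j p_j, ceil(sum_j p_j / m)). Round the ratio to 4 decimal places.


LPT order: [25, 14, 12, 6, 6, 5]
Machine loads after assignment: [36, 32]
LPT makespan = 36
Lower bound = max(max_job, ceil(total/2)) = max(25, 34) = 34
Ratio = 36 / 34 = 1.0588

1.0588


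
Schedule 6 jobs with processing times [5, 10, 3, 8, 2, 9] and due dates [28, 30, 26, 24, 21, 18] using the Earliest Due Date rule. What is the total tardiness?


Sort by due date (EDD order): [(9, 18), (2, 21), (8, 24), (3, 26), (5, 28), (10, 30)]
Compute completion times and tardiness:
  Job 1: p=9, d=18, C=9, tardiness=max(0,9-18)=0
  Job 2: p=2, d=21, C=11, tardiness=max(0,11-21)=0
  Job 3: p=8, d=24, C=19, tardiness=max(0,19-24)=0
  Job 4: p=3, d=26, C=22, tardiness=max(0,22-26)=0
  Job 5: p=5, d=28, C=27, tardiness=max(0,27-28)=0
  Job 6: p=10, d=30, C=37, tardiness=max(0,37-30)=7
Total tardiness = 7

7


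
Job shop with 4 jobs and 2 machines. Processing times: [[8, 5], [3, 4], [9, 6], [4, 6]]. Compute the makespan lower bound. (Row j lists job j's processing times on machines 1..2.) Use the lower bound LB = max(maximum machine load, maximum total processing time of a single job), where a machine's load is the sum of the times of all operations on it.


Machine loads:
  Machine 1: 8 + 3 + 9 + 4 = 24
  Machine 2: 5 + 4 + 6 + 6 = 21
Max machine load = 24
Job totals:
  Job 1: 13
  Job 2: 7
  Job 3: 15
  Job 4: 10
Max job total = 15
Lower bound = max(24, 15) = 24

24


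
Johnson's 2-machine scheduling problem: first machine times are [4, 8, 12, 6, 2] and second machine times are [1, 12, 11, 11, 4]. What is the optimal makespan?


Apply Johnson's rule:
  Group 1 (a <= b): [(5, 2, 4), (4, 6, 11), (2, 8, 12)]
  Group 2 (a > b): [(3, 12, 11), (1, 4, 1)]
Optimal job order: [5, 4, 2, 3, 1]
Schedule:
  Job 5: M1 done at 2, M2 done at 6
  Job 4: M1 done at 8, M2 done at 19
  Job 2: M1 done at 16, M2 done at 31
  Job 3: M1 done at 28, M2 done at 42
  Job 1: M1 done at 32, M2 done at 43
Makespan = 43

43


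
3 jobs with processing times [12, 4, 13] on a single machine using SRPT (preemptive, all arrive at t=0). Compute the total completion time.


Since all jobs arrive at t=0, SRPT equals SPT ordering.
SPT order: [4, 12, 13]
Completion times:
  Job 1: p=4, C=4
  Job 2: p=12, C=16
  Job 3: p=13, C=29
Total completion time = 4 + 16 + 29 = 49

49


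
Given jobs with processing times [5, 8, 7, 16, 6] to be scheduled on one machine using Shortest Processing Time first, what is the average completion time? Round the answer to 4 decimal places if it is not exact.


Sort jobs by processing time (SPT order): [5, 6, 7, 8, 16]
Compute completion times sequentially:
  Job 1: processing = 5, completes at 5
  Job 2: processing = 6, completes at 11
  Job 3: processing = 7, completes at 18
  Job 4: processing = 8, completes at 26
  Job 5: processing = 16, completes at 42
Sum of completion times = 102
Average completion time = 102/5 = 20.4

20.4


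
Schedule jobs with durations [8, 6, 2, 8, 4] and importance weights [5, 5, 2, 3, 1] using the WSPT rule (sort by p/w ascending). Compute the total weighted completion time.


Compute p/w ratios and sort ascending (WSPT): [(2, 2), (6, 5), (8, 5), (8, 3), (4, 1)]
Compute weighted completion times:
  Job (p=2,w=2): C=2, w*C=2*2=4
  Job (p=6,w=5): C=8, w*C=5*8=40
  Job (p=8,w=5): C=16, w*C=5*16=80
  Job (p=8,w=3): C=24, w*C=3*24=72
  Job (p=4,w=1): C=28, w*C=1*28=28
Total weighted completion time = 224

224


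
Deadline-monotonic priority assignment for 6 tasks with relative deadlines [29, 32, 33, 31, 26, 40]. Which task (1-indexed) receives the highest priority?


Sort tasks by relative deadline (ascending):
  Task 5: deadline = 26
  Task 1: deadline = 29
  Task 4: deadline = 31
  Task 2: deadline = 32
  Task 3: deadline = 33
  Task 6: deadline = 40
Priority order (highest first): [5, 1, 4, 2, 3, 6]
Highest priority task = 5

5


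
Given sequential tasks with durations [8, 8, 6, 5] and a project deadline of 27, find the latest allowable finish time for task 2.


LF(activity 2) = deadline - sum of successor durations
Successors: activities 3 through 4 with durations [6, 5]
Sum of successor durations = 11
LF = 27 - 11 = 16

16


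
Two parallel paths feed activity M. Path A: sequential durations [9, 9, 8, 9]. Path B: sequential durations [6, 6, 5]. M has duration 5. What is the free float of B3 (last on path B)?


ES(B3) = sum of predecessors on chain B = 12
EF(B3) = ES + duration = 12 + 5 = 17
Successor of B3 is M. ES(M) = max(sum(A), sum(B)) = max(35, 17) = 35
Free float = ES(successor) - EF(current) = 35 - 17 = 18

18


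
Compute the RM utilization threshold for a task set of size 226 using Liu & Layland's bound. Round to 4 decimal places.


Compute 2^(1/226) = 1.0030717310
Subtract 1: 1.0030717310 - 1 = 0.0030717310
Multiply by n: 226 * 0.0030717310 = 0.6942112060
Round to 4 dp: 0.6942

0.6942


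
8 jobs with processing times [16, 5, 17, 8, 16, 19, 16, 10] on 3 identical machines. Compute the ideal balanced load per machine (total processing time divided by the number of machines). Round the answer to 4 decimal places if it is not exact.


Total processing time = 16 + 5 + 17 + 8 + 16 + 19 + 16 + 10 = 107
Number of machines = 3
Ideal balanced load = 107 / 3 = 35.6667

35.6667


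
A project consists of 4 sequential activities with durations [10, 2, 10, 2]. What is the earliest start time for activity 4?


Activity 4 starts after activities 1 through 3 complete.
Predecessor durations: [10, 2, 10]
ES = 10 + 2 + 10 = 22

22


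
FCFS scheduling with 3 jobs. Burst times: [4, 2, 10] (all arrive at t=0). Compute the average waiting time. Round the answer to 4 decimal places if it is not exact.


FCFS order (as given): [4, 2, 10]
Waiting times:
  Job 1: wait = 0
  Job 2: wait = 4
  Job 3: wait = 6
Sum of waiting times = 10
Average waiting time = 10/3 = 3.3333

3.3333


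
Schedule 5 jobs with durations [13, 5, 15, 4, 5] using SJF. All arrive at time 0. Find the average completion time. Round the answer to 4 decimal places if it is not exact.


SJF order (ascending): [4, 5, 5, 13, 15]
Completion times:
  Job 1: burst=4, C=4
  Job 2: burst=5, C=9
  Job 3: burst=5, C=14
  Job 4: burst=13, C=27
  Job 5: burst=15, C=42
Average completion = 96/5 = 19.2

19.2


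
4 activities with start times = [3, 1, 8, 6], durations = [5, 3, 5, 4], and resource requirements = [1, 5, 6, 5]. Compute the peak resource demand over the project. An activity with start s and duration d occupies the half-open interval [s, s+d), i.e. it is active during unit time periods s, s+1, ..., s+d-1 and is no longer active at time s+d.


Each activity i is active on [start_i, start_i + duration_i).
Compute total resource usage per time slot:
  t=0: active resources = [], total = 0
  t=1: active resources = [5], total = 5
  t=2: active resources = [5], total = 5
  t=3: active resources = [1, 5], total = 6
  t=4: active resources = [1], total = 1
  t=5: active resources = [1], total = 1
  t=6: active resources = [1, 5], total = 6
  t=7: active resources = [1, 5], total = 6
  t=8: active resources = [6, 5], total = 11
  t=9: active resources = [6, 5], total = 11
  t=10: active resources = [6], total = 6
  t=11: active resources = [6], total = 6
  t=12: active resources = [6], total = 6
Peak resource demand = 11

11


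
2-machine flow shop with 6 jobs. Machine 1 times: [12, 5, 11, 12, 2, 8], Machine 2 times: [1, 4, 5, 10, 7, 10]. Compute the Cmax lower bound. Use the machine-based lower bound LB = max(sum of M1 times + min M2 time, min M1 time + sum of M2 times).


LB1 = sum(M1 times) + min(M2 times) = 50 + 1 = 51
LB2 = min(M1 times) + sum(M2 times) = 2 + 37 = 39
Lower bound = max(LB1, LB2) = max(51, 39) = 51

51


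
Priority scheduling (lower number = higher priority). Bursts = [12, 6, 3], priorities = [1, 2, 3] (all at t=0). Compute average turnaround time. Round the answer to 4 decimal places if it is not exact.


Sort by priority (ascending = highest first):
Order: [(1, 12), (2, 6), (3, 3)]
Completion times:
  Priority 1, burst=12, C=12
  Priority 2, burst=6, C=18
  Priority 3, burst=3, C=21
Average turnaround = 51/3 = 17.0

17.0


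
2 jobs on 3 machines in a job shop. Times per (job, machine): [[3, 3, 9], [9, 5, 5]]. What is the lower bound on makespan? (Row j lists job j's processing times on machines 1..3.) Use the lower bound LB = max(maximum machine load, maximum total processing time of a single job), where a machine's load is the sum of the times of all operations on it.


Machine loads:
  Machine 1: 3 + 9 = 12
  Machine 2: 3 + 5 = 8
  Machine 3: 9 + 5 = 14
Max machine load = 14
Job totals:
  Job 1: 15
  Job 2: 19
Max job total = 19
Lower bound = max(14, 19) = 19

19


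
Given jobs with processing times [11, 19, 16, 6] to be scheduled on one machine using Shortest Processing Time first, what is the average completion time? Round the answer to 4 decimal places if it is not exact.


Sort jobs by processing time (SPT order): [6, 11, 16, 19]
Compute completion times sequentially:
  Job 1: processing = 6, completes at 6
  Job 2: processing = 11, completes at 17
  Job 3: processing = 16, completes at 33
  Job 4: processing = 19, completes at 52
Sum of completion times = 108
Average completion time = 108/4 = 27.0

27.0


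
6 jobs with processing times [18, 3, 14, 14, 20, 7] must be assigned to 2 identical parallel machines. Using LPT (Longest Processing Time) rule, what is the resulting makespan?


Sort jobs in decreasing order (LPT): [20, 18, 14, 14, 7, 3]
Assign each job to the least loaded machine:
  Machine 1: jobs [20, 14, 3], load = 37
  Machine 2: jobs [18, 14, 7], load = 39
Makespan = max load = 39

39


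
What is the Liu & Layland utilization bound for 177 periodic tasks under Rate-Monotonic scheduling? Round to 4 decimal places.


Compute 2^(1/177) = 1.0039237636
Subtract 1: 1.0039237636 - 1 = 0.0039237636
Multiply by n: 177 * 0.0039237636 = 0.6945061572
Round to 4 dp: 0.6945

0.6945


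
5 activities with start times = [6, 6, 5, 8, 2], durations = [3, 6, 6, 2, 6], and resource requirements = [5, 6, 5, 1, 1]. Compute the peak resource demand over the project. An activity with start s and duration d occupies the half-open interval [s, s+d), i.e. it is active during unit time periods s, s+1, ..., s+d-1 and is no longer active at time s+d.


Each activity i is active on [start_i, start_i + duration_i).
Compute total resource usage per time slot:
  t=0: active resources = [], total = 0
  t=1: active resources = [], total = 0
  t=2: active resources = [1], total = 1
  t=3: active resources = [1], total = 1
  t=4: active resources = [1], total = 1
  t=5: active resources = [5, 1], total = 6
  t=6: active resources = [5, 6, 5, 1], total = 17
  t=7: active resources = [5, 6, 5, 1], total = 17
  t=8: active resources = [5, 6, 5, 1], total = 17
  t=9: active resources = [6, 5, 1], total = 12
  t=10: active resources = [6, 5], total = 11
  t=11: active resources = [6], total = 6
Peak resource demand = 17

17


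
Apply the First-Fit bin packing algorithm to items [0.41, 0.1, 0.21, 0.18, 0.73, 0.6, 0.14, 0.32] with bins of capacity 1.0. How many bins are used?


Place items sequentially using First-Fit:
  Item 0.41 -> new Bin 1
  Item 0.1 -> Bin 1 (now 0.51)
  Item 0.21 -> Bin 1 (now 0.72)
  Item 0.18 -> Bin 1 (now 0.9)
  Item 0.73 -> new Bin 2
  Item 0.6 -> new Bin 3
  Item 0.14 -> Bin 2 (now 0.87)
  Item 0.32 -> Bin 3 (now 0.92)
Total bins used = 3

3


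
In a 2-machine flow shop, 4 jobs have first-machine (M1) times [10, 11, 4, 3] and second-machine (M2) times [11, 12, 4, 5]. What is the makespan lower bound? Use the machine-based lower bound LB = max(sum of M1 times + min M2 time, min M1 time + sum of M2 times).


LB1 = sum(M1 times) + min(M2 times) = 28 + 4 = 32
LB2 = min(M1 times) + sum(M2 times) = 3 + 32 = 35
Lower bound = max(LB1, LB2) = max(32, 35) = 35

35


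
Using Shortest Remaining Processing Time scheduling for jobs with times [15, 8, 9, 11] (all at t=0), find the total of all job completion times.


Since all jobs arrive at t=0, SRPT equals SPT ordering.
SPT order: [8, 9, 11, 15]
Completion times:
  Job 1: p=8, C=8
  Job 2: p=9, C=17
  Job 3: p=11, C=28
  Job 4: p=15, C=43
Total completion time = 8 + 17 + 28 + 43 = 96

96


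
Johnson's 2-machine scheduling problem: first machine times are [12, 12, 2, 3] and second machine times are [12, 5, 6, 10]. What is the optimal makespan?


Apply Johnson's rule:
  Group 1 (a <= b): [(3, 2, 6), (4, 3, 10), (1, 12, 12)]
  Group 2 (a > b): [(2, 12, 5)]
Optimal job order: [3, 4, 1, 2]
Schedule:
  Job 3: M1 done at 2, M2 done at 8
  Job 4: M1 done at 5, M2 done at 18
  Job 1: M1 done at 17, M2 done at 30
  Job 2: M1 done at 29, M2 done at 35
Makespan = 35

35


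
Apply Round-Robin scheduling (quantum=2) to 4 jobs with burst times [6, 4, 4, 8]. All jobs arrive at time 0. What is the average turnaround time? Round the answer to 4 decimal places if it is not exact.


Time quantum = 2
Execution trace:
  J1 runs 2 units, time = 2
  J2 runs 2 units, time = 4
  J3 runs 2 units, time = 6
  J4 runs 2 units, time = 8
  J1 runs 2 units, time = 10
  J2 runs 2 units, time = 12
  J3 runs 2 units, time = 14
  J4 runs 2 units, time = 16
  J1 runs 2 units, time = 18
  J4 runs 2 units, time = 20
  J4 runs 2 units, time = 22
Finish times: [18, 12, 14, 22]
Average turnaround = 66/4 = 16.5

16.5
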